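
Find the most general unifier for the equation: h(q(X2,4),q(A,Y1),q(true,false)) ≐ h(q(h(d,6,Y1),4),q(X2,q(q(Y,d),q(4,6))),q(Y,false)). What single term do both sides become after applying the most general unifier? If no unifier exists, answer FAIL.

Decompose h/3: q(X2,4) ≐ q(h(d,6,Y1),4),  q(A,Y1) ≐ q(X2,q(q(Y,d),q(4,6))),  q(true,false) ≐ q(Y,false).
Decompose q/2: X2 ≐ h(d,6,Y1),  4 ≐ 4.
Bind X2 := h(d,6,Y1); substituting into the one remaining equation that mentions X2 gives: q(A,Y1) ≐ q(h(d,6,Y1),q(q(Y,d),q(4,6))).
Delete trivial equation 4 ≐ 4.
Decompose q/2: A ≐ h(d,6,Y1),  Y1 ≐ q(q(Y,d),q(4,6)).
Bind A := h(d,6,Y1); no other remaining equation mentions A.
Bind Y1 := q(q(Y,d),q(4,6)); no other remaining equation mentions Y1. Substituting into the earlier bindings gives X2 := h(d,6,q(q(Y,d),q(4,6))), A := h(d,6,q(q(Y,d),q(4,6))).
Decompose q/2: true ≐ Y,  false ≐ false.
Bind Y := true; no other remaining equation mentions Y. Substituting into the earlier bindings gives X2 := h(d,6,q(q(true,d),q(4,6))), A := h(d,6,q(q(true,d),q(4,6))), Y1 := q(q(true,d),q(4,6)).
Delete trivial equation false ≐ false.
Applying the MGU to either side gives h(q(h(d,6,q(q(true,d),q(4,6))),4),q(h(d,6,q(q(true,d),q(4,6))),q(q(true,d),q(4,6))),q(true,false)).

h(q(h(d,6,q(q(true,d),q(4,6))),4),q(h(d,6,q(q(true,d),q(4,6))),q(q(true,d),q(4,6))),q(true,false))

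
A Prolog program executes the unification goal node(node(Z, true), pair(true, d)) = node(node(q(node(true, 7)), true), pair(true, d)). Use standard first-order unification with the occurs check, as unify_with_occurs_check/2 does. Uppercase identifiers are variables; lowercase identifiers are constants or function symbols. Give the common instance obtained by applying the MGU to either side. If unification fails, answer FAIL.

node(node(q(node(true, 7)), true), pair(true, d))

Decompose node/2: node(Z, true) = node(q(node(true, 7)), true),  pair(true, d) = pair(true, d).
Decompose node/2: Z = q(node(true, 7)),  true = true.
Bind Z := q(node(true, 7)); no other remaining equation mentions Z.
Delete trivial equation true = true.
Delete trivial equation pair(true, d) = pair(true, d).
Applying the MGU to either side gives node(node(q(node(true, 7)), true), pair(true, d)).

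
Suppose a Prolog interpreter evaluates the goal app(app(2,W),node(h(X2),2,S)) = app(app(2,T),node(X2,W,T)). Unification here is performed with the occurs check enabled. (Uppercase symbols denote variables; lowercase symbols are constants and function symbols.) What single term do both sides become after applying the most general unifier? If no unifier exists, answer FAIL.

Decompose app/2: app(2,W) = app(2,T),  node(h(X2),2,S) = node(X2,W,T).
Decompose app/2: 2 = 2,  W = T.
Delete trivial equation 2 = 2.
Bind W := T; substituting into the remaining equation gives: node(h(X2),2,S) = node(X2,T,T).
Decompose node/3: h(X2) = X2,  2 = T,  S = T.
Occurs check fails: X2 occurs in h(X2); the equation X2 = h(X2) has no finite solution.

FAIL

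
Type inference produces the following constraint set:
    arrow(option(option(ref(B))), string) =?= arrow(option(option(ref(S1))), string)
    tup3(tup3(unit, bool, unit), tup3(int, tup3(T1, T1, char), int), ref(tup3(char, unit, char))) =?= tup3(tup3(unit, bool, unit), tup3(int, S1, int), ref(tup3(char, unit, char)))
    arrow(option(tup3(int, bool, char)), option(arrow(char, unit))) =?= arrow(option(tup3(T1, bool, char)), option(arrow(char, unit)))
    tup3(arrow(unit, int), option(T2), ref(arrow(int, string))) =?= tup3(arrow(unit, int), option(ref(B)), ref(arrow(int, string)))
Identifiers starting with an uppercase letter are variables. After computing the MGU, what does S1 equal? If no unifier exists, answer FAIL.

Decompose arrow/2: option(option(ref(B))) =?= option(option(ref(S1))),  string =?= string.
Decompose option/1: option(ref(B)) =?= option(ref(S1)).
Decompose option/1: ref(B) =?= ref(S1).
Decompose ref/1: B =?= S1.
Bind B := S1; substituting into the one remaining equation that mentions B gives: tup3(arrow(unit, int), option(T2), ref(arrow(int, string))) =?= tup3(arrow(unit, int), option(ref(S1)), ref(arrow(int, string))).
Delete trivial equation string =?= string.
Decompose tup3/3: tup3(unit, bool, unit) =?= tup3(unit, bool, unit),  tup3(int, tup3(T1, T1, char), int) =?= tup3(int, S1, int),  ref(tup3(char, unit, char)) =?= ref(tup3(char, unit, char)).
Delete trivial equation tup3(unit, bool, unit) =?= tup3(unit, bool, unit).
Decompose tup3/3: int =?= int,  tup3(T1, T1, char) =?= S1,  int =?= int.
Delete trivial equation int =?= int.
Bind S1 := tup3(T1, T1, char); substituting into the one remaining equation that mentions S1 gives: tup3(arrow(unit, int), option(T2), ref(arrow(int, string))) =?= tup3(arrow(unit, int), option(ref(tup3(T1, T1, char))), ref(arrow(int, string))). Substituting into the earlier binding gives B := tup3(T1, T1, char).
Delete trivial equation int =?= int.
Delete trivial equation ref(tup3(char, unit, char)) =?= ref(tup3(char, unit, char)).
Decompose arrow/2: option(tup3(int, bool, char)) =?= option(tup3(T1, bool, char)),  option(arrow(char, unit)) =?= option(arrow(char, unit)).
Decompose option/1: tup3(int, bool, char) =?= tup3(T1, bool, char).
Decompose tup3/3: int =?= T1,  bool =?= bool,  char =?= char.
Bind T1 := int; substituting into the one remaining equation that mentions T1 gives: tup3(arrow(unit, int), option(T2), ref(arrow(int, string))) =?= tup3(arrow(unit, int), option(ref(tup3(int, int, char))), ref(arrow(int, string))). Substituting into the earlier bindings gives B := tup3(int, int, char), S1 := tup3(int, int, char).
Delete trivial equation bool =?= bool.
Delete trivial equation char =?= char.
Delete trivial equation option(arrow(char, unit)) =?= option(arrow(char, unit)).
Decompose tup3/3: arrow(unit, int) =?= arrow(unit, int),  option(T2) =?= option(ref(tup3(int, int, char))),  ref(arrow(int, string)) =?= ref(arrow(int, string)).
Delete trivial equation arrow(unit, int) =?= arrow(unit, int).
Decompose option/1: T2 =?= ref(tup3(int, int, char)).
Bind T2 := ref(tup3(int, int, char)); no other remaining equation mentions T2.
Delete trivial equation ref(arrow(int, string)) =?= ref(arrow(int, string)).
MGU = { B -> tup3(int, int, char), S1 -> tup3(int, int, char), T1 -> int, T2 -> ref(tup3(int, int, char)) }, so S1 -> tup3(int, int, char).

tup3(int, int, char)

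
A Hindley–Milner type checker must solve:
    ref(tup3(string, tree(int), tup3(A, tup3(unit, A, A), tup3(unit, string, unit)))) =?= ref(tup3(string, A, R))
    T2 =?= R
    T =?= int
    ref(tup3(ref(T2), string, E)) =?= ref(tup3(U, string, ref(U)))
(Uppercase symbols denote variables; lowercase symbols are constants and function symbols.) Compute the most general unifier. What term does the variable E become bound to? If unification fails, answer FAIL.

Decompose ref/1: tup3(string, tree(int), tup3(A, tup3(unit, A, A), tup3(unit, string, unit))) =?= tup3(string, A, R).
Decompose tup3/3: string =?= string,  tree(int) =?= A,  tup3(A, tup3(unit, A, A), tup3(unit, string, unit)) =?= R.
Delete trivial equation string =?= string.
Bind A := tree(int); substituting into the one remaining equation that mentions A gives: tup3(tree(int), tup3(unit, tree(int), tree(int)), tup3(unit, string, unit)) =?= R.
Bind R := tup3(tree(int), tup3(unit, tree(int), tree(int)), tup3(unit, string, unit)); substituting into the one remaining equation that mentions R gives: T2 =?= tup3(tree(int), tup3(unit, tree(int), tree(int)), tup3(unit, string, unit)).
Bind T2 := tup3(tree(int), tup3(unit, tree(int), tree(int)), tup3(unit, string, unit)); substituting into the one remaining equation that mentions T2 gives: ref(tup3(ref(tup3(tree(int), tup3(unit, tree(int), tree(int)), tup3(unit, string, unit))), string, E)) =?= ref(tup3(U, string, ref(U))).
Bind T := int; no other remaining equation mentions T.
Decompose ref/1: tup3(ref(tup3(tree(int), tup3(unit, tree(int), tree(int)), tup3(unit, string, unit))), string, E) =?= tup3(U, string, ref(U)).
Decompose tup3/3: ref(tup3(tree(int), tup3(unit, tree(int), tree(int)), tup3(unit, string, unit))) =?= U,  string =?= string,  E =?= ref(U).
Bind U := ref(tup3(tree(int), tup3(unit, tree(int), tree(int)), tup3(unit, string, unit))); substituting into the one remaining equation that mentions U gives: E =?= ref(ref(tup3(tree(int), tup3(unit, tree(int), tree(int)), tup3(unit, string, unit)))).
Delete trivial equation string =?= string.
Bind E := ref(ref(tup3(tree(int), tup3(unit, tree(int), tree(int)), tup3(unit, string, unit)))).
MGU = { A -> tree(int), R -> tup3(tree(int), tup3(unit, tree(int), tree(int)), tup3(unit, string, unit)), T2 -> tup3(tree(int), tup3(unit, tree(int), tree(int)), tup3(unit, string, unit)), T -> int, U -> ref(tup3(tree(int), tup3(unit, tree(int), tree(int)), tup3(unit, string, unit))), E -> ref(ref(tup3(tree(int), tup3(unit, tree(int), tree(int)), tup3(unit, string, unit)))) }, so E -> ref(ref(tup3(tree(int), tup3(unit, tree(int), tree(int)), tup3(unit, string, unit)))).

ref(ref(tup3(tree(int), tup3(unit, tree(int), tree(int)), tup3(unit, string, unit))))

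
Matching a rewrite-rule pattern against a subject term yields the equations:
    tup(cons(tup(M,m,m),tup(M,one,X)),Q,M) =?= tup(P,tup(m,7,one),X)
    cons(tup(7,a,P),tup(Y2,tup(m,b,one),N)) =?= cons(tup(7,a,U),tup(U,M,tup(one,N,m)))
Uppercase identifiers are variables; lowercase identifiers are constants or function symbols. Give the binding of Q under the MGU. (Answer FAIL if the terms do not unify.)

FAIL

Decompose tup/3: cons(tup(M,m,m),tup(M,one,X)) =?= P,  Q =?= tup(m,7,one),  M =?= X.
Bind P := cons(tup(M,m,m),tup(M,one,X)); substituting into the one remaining equation that mentions P gives: cons(tup(7,a,cons(tup(M,m,m),tup(M,one,X))),tup(Y2,tup(m,b,one),N)) =?= cons(tup(7,a,U),tup(U,M,tup(one,N,m))).
Bind Q := tup(m,7,one); no other remaining equation mentions Q.
Bind M := X; substituting into the remaining equation gives: cons(tup(7,a,cons(tup(X,m,m),tup(X,one,X))),tup(Y2,tup(m,b,one),N)) =?= cons(tup(7,a,U),tup(U,X,tup(one,N,m))). Substituting into the earlier binding gives P := cons(tup(X,m,m),tup(X,one,X)).
Decompose cons/2: tup(7,a,cons(tup(X,m,m),tup(X,one,X))) =?= tup(7,a,U),  tup(Y2,tup(m,b,one),N) =?= tup(U,X,tup(one,N,m)).
Decompose tup/3: 7 =?= 7,  a =?= a,  cons(tup(X,m,m),tup(X,one,X)) =?= U.
Delete trivial equation 7 =?= 7.
Delete trivial equation a =?= a.
Bind U := cons(tup(X,m,m),tup(X,one,X)); substituting into the remaining equation gives: tup(Y2,tup(m,b,one),N) =?= tup(cons(tup(X,m,m),tup(X,one,X)),X,tup(one,N,m)).
Decompose tup/3: Y2 =?= cons(tup(X,m,m),tup(X,one,X)),  tup(m,b,one) =?= X,  N =?= tup(one,N,m).
Bind Y2 := cons(tup(X,m,m),tup(X,one,X)); no other remaining equation mentions Y2.
Bind X := tup(m,b,one); no other remaining equation mentions X. Substituting into the earlier bindings gives P := cons(tup(tup(m,b,one),m,m),tup(tup(m,b,one),one,tup(m,b,one))), M := tup(m,b,one), U := cons(tup(tup(m,b,one),m,m),tup(tup(m,b,one),one,tup(m,b,one))), Y2 := cons(tup(tup(m,b,one),m,m),tup(tup(m,b,one),one,tup(m,b,one))).
Occurs check fails: N occurs in tup(one,N,m); the equation N =?= tup(one,N,m) has no finite solution.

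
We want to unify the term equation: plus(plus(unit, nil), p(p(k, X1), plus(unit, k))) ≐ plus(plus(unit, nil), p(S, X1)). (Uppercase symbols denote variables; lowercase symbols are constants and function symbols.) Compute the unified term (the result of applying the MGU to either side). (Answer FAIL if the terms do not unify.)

Decompose plus/2: plus(unit, nil) ≐ plus(unit, nil),  p(p(k, X1), plus(unit, k)) ≐ p(S, X1).
Delete trivial equation plus(unit, nil) ≐ plus(unit, nil).
Decompose p/2: p(k, X1) ≐ S,  plus(unit, k) ≐ X1.
Bind S := p(k, X1); no other remaining equation mentions S.
Bind X1 := plus(unit, k). Substituting into the earlier binding gives S := p(k, plus(unit, k)).
Applying the MGU to either side gives plus(plus(unit, nil), p(p(k, plus(unit, k)), plus(unit, k))).

plus(plus(unit, nil), p(p(k, plus(unit, k)), plus(unit, k)))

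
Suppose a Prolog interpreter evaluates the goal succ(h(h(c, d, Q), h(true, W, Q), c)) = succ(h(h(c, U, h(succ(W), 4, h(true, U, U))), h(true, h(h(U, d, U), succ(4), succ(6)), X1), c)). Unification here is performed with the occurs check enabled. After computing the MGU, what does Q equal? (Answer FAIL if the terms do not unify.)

h(succ(h(h(d, d, d), succ(4), succ(6))), 4, h(true, d, d))

Decompose succ/1: h(h(c, d, Q), h(true, W, Q), c) = h(h(c, U, h(succ(W), 4, h(true, U, U))), h(true, h(h(U, d, U), succ(4), succ(6)), X1), c).
Decompose h/3: h(c, d, Q) = h(c, U, h(succ(W), 4, h(true, U, U))),  h(true, W, Q) = h(true, h(h(U, d, U), succ(4), succ(6)), X1),  c = c.
Decompose h/3: c = c,  d = U,  Q = h(succ(W), 4, h(true, U, U)).
Delete trivial equation c = c.
Bind U := d; substituting into the 2 remaining equations that mention U gives: Q = h(succ(W), 4, h(true, d, d)),  h(true, W, Q) = h(true, h(h(d, d, d), succ(4), succ(6)), X1).
Bind Q := h(succ(W), 4, h(true, d, d)); substituting into the one remaining equation that mentions Q gives: h(true, W, h(succ(W), 4, h(true, d, d))) = h(true, h(h(d, d, d), succ(4), succ(6)), X1).
Decompose h/3: true = true,  W = h(h(d, d, d), succ(4), succ(6)),  h(succ(W), 4, h(true, d, d)) = X1.
Delete trivial equation true = true.
Bind W := h(h(d, d, d), succ(4), succ(6)); substituting into the one remaining equation that mentions W gives: h(succ(h(h(d, d, d), succ(4), succ(6))), 4, h(true, d, d)) = X1. Substituting into the earlier binding gives Q := h(succ(h(h(d, d, d), succ(4), succ(6))), 4, h(true, d, d)).
Bind X1 := h(succ(h(h(d, d, d), succ(4), succ(6))), 4, h(true, d, d)); no other remaining equation mentions X1.
Delete trivial equation c = c.
MGU = { U -> d, Q -> h(succ(h(h(d, d, d), succ(4), succ(6))), 4, h(true, d, d)), W -> h(h(d, d, d), succ(4), succ(6)), X1 -> h(succ(h(h(d, d, d), succ(4), succ(6))), 4, h(true, d, d)) }, so Q -> h(succ(h(h(d, d, d), succ(4), succ(6))), 4, h(true, d, d)).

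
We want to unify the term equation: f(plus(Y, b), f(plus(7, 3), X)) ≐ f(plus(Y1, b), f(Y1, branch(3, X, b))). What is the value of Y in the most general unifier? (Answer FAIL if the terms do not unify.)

Decompose f/2: plus(Y, b) ≐ plus(Y1, b),  f(plus(7, 3), X) ≐ f(Y1, branch(3, X, b)).
Decompose plus/2: Y ≐ Y1,  b ≐ b.
Bind Y := Y1; no other remaining equation mentions Y.
Delete trivial equation b ≐ b.
Decompose f/2: plus(7, 3) ≐ Y1,  X ≐ branch(3, X, b).
Bind Y1 := plus(7, 3); no other remaining equation mentions Y1. Substituting into the earlier binding gives Y := plus(7, 3).
Occurs check fails: X occurs in branch(3, X, b); the equation X ≐ branch(3, X, b) has no finite solution.

FAIL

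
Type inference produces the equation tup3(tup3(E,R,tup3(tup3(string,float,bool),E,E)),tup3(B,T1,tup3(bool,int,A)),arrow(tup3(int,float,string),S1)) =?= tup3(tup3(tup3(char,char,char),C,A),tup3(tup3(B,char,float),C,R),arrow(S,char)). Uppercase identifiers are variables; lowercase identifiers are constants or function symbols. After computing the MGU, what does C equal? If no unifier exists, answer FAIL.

Decompose tup3/3: tup3(E,R,tup3(tup3(string,float,bool),E,E)) =?= tup3(tup3(char,char,char),C,A),  tup3(B,T1,tup3(bool,int,A)) =?= tup3(tup3(B,char,float),C,R),  arrow(tup3(int,float,string),S1) =?= arrow(S,char).
Decompose tup3/3: E =?= tup3(char,char,char),  R =?= C,  tup3(tup3(string,float,bool),E,E) =?= A.
Bind E := tup3(char,char,char); substituting into the one remaining equation that mentions E gives: tup3(tup3(string,float,bool),tup3(char,char,char),tup3(char,char,char)) =?= A.
Bind R := C; substituting into the one remaining equation that mentions R gives: tup3(B,T1,tup3(bool,int,A)) =?= tup3(tup3(B,char,float),C,C).
Bind A := tup3(tup3(string,float,bool),tup3(char,char,char),tup3(char,char,char)); substituting into the one remaining equation that mentions A gives: tup3(B,T1,tup3(bool,int,tup3(tup3(string,float,bool),tup3(char,char,char),tup3(char,char,char)))) =?= tup3(tup3(B,char,float),C,C).
Decompose tup3/3: B =?= tup3(B,char,float),  T1 =?= C,  tup3(bool,int,tup3(tup3(string,float,bool),tup3(char,char,char),tup3(char,char,char))) =?= C.
Occurs check fails: B occurs in tup3(B,char,float); the equation B =?= tup3(B,char,float) has no finite solution.

FAIL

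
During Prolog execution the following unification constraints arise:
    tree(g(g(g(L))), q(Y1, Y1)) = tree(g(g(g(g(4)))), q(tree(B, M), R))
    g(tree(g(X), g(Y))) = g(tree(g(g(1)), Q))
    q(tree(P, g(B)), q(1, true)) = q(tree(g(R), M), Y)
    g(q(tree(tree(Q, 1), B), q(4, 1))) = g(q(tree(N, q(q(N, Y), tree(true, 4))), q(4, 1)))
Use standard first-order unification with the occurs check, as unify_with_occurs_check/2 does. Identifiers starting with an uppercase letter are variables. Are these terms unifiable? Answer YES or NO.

Decompose tree/2: g(g(g(L))) = g(g(g(g(4)))),  q(Y1, Y1) = q(tree(B, M), R).
Decompose g/1: g(g(L)) = g(g(g(4))).
Decompose g/1: g(L) = g(g(4)).
Decompose g/1: L = g(4).
Bind L := g(4); no other remaining equation mentions L.
Decompose q/2: Y1 = tree(B, M),  Y1 = R.
Bind Y1 := tree(B, M); substituting into the one remaining equation that mentions Y1 gives: tree(B, M) = R.
Bind R := tree(B, M); substituting into the one remaining equation that mentions R gives: q(tree(P, g(B)), q(1, true)) = q(tree(g(tree(B, M)), M), Y).
Decompose g/1: tree(g(X), g(Y)) = tree(g(g(1)), Q).
Decompose tree/2: g(X) = g(g(1)),  g(Y) = Q.
Decompose g/1: X = g(1).
Bind X := g(1); no other remaining equation mentions X.
Bind Q := g(Y); substituting into the one remaining equation that mentions Q gives: g(q(tree(tree(g(Y), 1), B), q(4, 1))) = g(q(tree(N, q(q(N, Y), tree(true, 4))), q(4, 1))).
Decompose q/2: tree(P, g(B)) = tree(g(tree(B, M)), M),  q(1, true) = Y.
Decompose tree/2: P = g(tree(B, M)),  g(B) = M.
Bind P := g(tree(B, M)); no other remaining equation mentions P.
Bind M := g(B); no other remaining equation mentions M. Substituting into the earlier bindings gives Y1 := tree(B, g(B)), R := tree(B, g(B)), P := g(tree(B, g(B))).
Bind Y := q(1, true); substituting into the remaining equation gives: g(q(tree(tree(g(q(1, true)), 1), B), q(4, 1))) = g(q(tree(N, q(q(N, q(1, true)), tree(true, 4))), q(4, 1))). Substituting into the earlier binding gives Q := g(q(1, true)).
Decompose g/1: q(tree(tree(g(q(1, true)), 1), B), q(4, 1)) = q(tree(N, q(q(N, q(1, true)), tree(true, 4))), q(4, 1)).
Decompose q/2: tree(tree(g(q(1, true)), 1), B) = tree(N, q(q(N, q(1, true)), tree(true, 4))),  q(4, 1) = q(4, 1).
Decompose tree/2: tree(g(q(1, true)), 1) = N,  B = q(q(N, q(1, true)), tree(true, 4)).
Bind N := tree(g(q(1, true)), 1); substituting into the one remaining equation that mentions N gives: B = q(q(tree(g(q(1, true)), 1), q(1, true)), tree(true, 4)).
Bind B := q(q(tree(g(q(1, true)), 1), q(1, true)), tree(true, 4)); no other remaining equation mentions B. Substituting into the earlier bindings gives Y1 := tree(q(q(tree(g(q(1, true)), 1), q(1, true)), tree(true, 4)), g(q(q(tree(g(q(1, true)), 1), q(1, true)), tree(true, 4)))), R := tree(q(q(tree(g(q(1, true)), 1), q(1, true)), tree(true, 4)), g(q(q(tree(g(q(1, true)), 1), q(1, true)), tree(true, 4)))), P := g(tree(q(q(tree(g(q(1, true)), 1), q(1, true)), tree(true, 4)), g(q(q(tree(g(q(1, true)), 1), q(1, true)), tree(true, 4))))), M := g(q(q(tree(g(q(1, true)), 1), q(1, true)), tree(true, 4))).
Delete trivial equation q(4, 1) = q(4, 1).
No equations remain and no clash or occurs-check failure arose, so a unifier exists.

YES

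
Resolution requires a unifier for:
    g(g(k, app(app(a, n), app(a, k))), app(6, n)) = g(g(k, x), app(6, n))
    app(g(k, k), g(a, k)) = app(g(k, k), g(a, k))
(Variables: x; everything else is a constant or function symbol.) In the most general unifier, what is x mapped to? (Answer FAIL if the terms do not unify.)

Decompose g/2: g(k, app(app(a, n), app(a, k))) = g(k, x),  app(6, n) = app(6, n).
Decompose g/2: k = k,  app(app(a, n), app(a, k)) = x.
Delete trivial equation k = k.
Bind x := app(app(a, n), app(a, k)); no other remaining equation mentions x.
Delete trivial equation app(6, n) = app(6, n).
Delete trivial equation app(g(k, k), g(a, k)) = app(g(k, k), g(a, k)).
MGU = { x -> app(app(a, n), app(a, k)) }, so x -> app(app(a, n), app(a, k)).

app(app(a, n), app(a, k))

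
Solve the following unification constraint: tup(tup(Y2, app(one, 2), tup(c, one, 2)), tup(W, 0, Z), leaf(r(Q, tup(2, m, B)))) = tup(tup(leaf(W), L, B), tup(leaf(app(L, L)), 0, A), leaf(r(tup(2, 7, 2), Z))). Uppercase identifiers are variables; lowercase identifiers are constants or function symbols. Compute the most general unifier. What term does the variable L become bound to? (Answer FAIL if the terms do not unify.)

Decompose tup/3: tup(Y2, app(one, 2), tup(c, one, 2)) = tup(leaf(W), L, B),  tup(W, 0, Z) = tup(leaf(app(L, L)), 0, A),  leaf(r(Q, tup(2, m, B))) = leaf(r(tup(2, 7, 2), Z)).
Decompose tup/3: Y2 = leaf(W),  app(one, 2) = L,  tup(c, one, 2) = B.
Bind Y2 := leaf(W); no other remaining equation mentions Y2.
Bind L := app(one, 2); substituting into the one remaining equation that mentions L gives: tup(W, 0, Z) = tup(leaf(app(app(one, 2), app(one, 2))), 0, A).
Bind B := tup(c, one, 2); substituting into the one remaining equation that mentions B gives: leaf(r(Q, tup(2, m, tup(c, one, 2)))) = leaf(r(tup(2, 7, 2), Z)).
Decompose tup/3: W = leaf(app(app(one, 2), app(one, 2))),  0 = 0,  Z = A.
Bind W := leaf(app(app(one, 2), app(one, 2))); no other remaining equation mentions W. Substituting into the earlier binding gives Y2 := leaf(leaf(app(app(one, 2), app(one, 2)))).
Delete trivial equation 0 = 0.
Bind Z := A; substituting into the remaining equation gives: leaf(r(Q, tup(2, m, tup(c, one, 2)))) = leaf(r(tup(2, 7, 2), A)).
Decompose leaf/1: r(Q, tup(2, m, tup(c, one, 2))) = r(tup(2, 7, 2), A).
Decompose r/2: Q = tup(2, 7, 2),  tup(2, m, tup(c, one, 2)) = A.
Bind Q := tup(2, 7, 2); no other remaining equation mentions Q.
Bind A := tup(2, m, tup(c, one, 2)). Substituting into the earlier binding gives Z := tup(2, m, tup(c, one, 2)).
MGU = { Y2 := leaf(leaf(app(app(one, 2), app(one, 2)))), L := app(one, 2), B := tup(c, one, 2), W := leaf(app(app(one, 2), app(one, 2))), Z := tup(2, m, tup(c, one, 2)), Q := tup(2, 7, 2), A := tup(2, m, tup(c, one, 2)) }, so L := app(one, 2).

app(one, 2)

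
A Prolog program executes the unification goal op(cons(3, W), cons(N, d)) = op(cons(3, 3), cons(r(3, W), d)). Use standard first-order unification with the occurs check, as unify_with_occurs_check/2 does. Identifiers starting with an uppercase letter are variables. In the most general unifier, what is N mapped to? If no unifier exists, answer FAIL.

Decompose op/2: cons(3, W) = cons(3, 3),  cons(N, d) = cons(r(3, W), d).
Decompose cons/2: 3 = 3,  W = 3.
Delete trivial equation 3 = 3.
Bind W := 3; substituting into the remaining equation gives: cons(N, d) = cons(r(3, 3), d).
Decompose cons/2: N = r(3, 3),  d = d.
Bind N := r(3, 3); no other remaining equation mentions N.
Delete trivial equation d = d.
MGU = { W = 3, N = r(3, 3) }, so N = r(3, 3).

r(3, 3)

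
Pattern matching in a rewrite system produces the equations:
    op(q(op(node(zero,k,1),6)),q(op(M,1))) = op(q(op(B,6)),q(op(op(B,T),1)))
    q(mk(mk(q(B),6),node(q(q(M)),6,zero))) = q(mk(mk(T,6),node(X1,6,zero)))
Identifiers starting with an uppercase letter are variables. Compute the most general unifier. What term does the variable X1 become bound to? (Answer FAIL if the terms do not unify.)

q(q(op(node(zero,k,1),q(node(zero,k,1)))))

Decompose op/2: q(op(node(zero,k,1),6)) = q(op(B,6)),  q(op(M,1)) = q(op(op(B,T),1)).
Decompose q/1: op(node(zero,k,1),6) = op(B,6).
Decompose op/2: node(zero,k,1) = B,  6 = 6.
Bind B := node(zero,k,1); substituting into the 2 remaining equations that mention B gives: q(op(M,1)) = q(op(op(node(zero,k,1),T),1)),  q(mk(mk(q(node(zero,k,1)),6),node(q(q(M)),6,zero))) = q(mk(mk(T,6),node(X1,6,zero))).
Delete trivial equation 6 = 6.
Decompose q/1: op(M,1) = op(op(node(zero,k,1),T),1).
Decompose op/2: M = op(node(zero,k,1),T),  1 = 1.
Bind M := op(node(zero,k,1),T); substituting into the one remaining equation that mentions M gives: q(mk(mk(q(node(zero,k,1)),6),node(q(q(op(node(zero,k,1),T))),6,zero))) = q(mk(mk(T,6),node(X1,6,zero))).
Delete trivial equation 1 = 1.
Decompose q/1: mk(mk(q(node(zero,k,1)),6),node(q(q(op(node(zero,k,1),T))),6,zero)) = mk(mk(T,6),node(X1,6,zero)).
Decompose mk/2: mk(q(node(zero,k,1)),6) = mk(T,6),  node(q(q(op(node(zero,k,1),T))),6,zero) = node(X1,6,zero).
Decompose mk/2: q(node(zero,k,1)) = T,  6 = 6.
Bind T := q(node(zero,k,1)); substituting into the one remaining equation that mentions T gives: node(q(q(op(node(zero,k,1),q(node(zero,k,1))))),6,zero) = node(X1,6,zero). Substituting into the earlier binding gives M := op(node(zero,k,1),q(node(zero,k,1))).
Delete trivial equation 6 = 6.
Decompose node/3: q(q(op(node(zero,k,1),q(node(zero,k,1))))) = X1,  6 = 6,  zero = zero.
Bind X1 := q(q(op(node(zero,k,1),q(node(zero,k,1))))); no other remaining equation mentions X1.
Delete trivial equation 6 = 6.
Delete trivial equation zero = zero.
MGU = { B -> node(zero,k,1), M -> op(node(zero,k,1),q(node(zero,k,1))), T -> q(node(zero,k,1)), X1 -> q(q(op(node(zero,k,1),q(node(zero,k,1))))) }, so X1 -> q(q(op(node(zero,k,1),q(node(zero,k,1))))).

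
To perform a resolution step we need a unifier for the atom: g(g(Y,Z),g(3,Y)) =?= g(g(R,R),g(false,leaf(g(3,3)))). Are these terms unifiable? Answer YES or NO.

NO

Decompose g/2: g(Y,Z) =?= g(R,R),  g(3,Y) =?= g(false,leaf(g(3,3))).
Decompose g/2: Y =?= R,  Z =?= R.
Bind Y := R; substituting into the one remaining equation that mentions Y gives: g(3,R) =?= g(false,leaf(g(3,3))).
Bind Z := R; no other remaining equation mentions Z.
Decompose g/2: 3 =?= false,  R =?= leaf(g(3,3)).
Clash: constants 3 and false differ; no unifier exists.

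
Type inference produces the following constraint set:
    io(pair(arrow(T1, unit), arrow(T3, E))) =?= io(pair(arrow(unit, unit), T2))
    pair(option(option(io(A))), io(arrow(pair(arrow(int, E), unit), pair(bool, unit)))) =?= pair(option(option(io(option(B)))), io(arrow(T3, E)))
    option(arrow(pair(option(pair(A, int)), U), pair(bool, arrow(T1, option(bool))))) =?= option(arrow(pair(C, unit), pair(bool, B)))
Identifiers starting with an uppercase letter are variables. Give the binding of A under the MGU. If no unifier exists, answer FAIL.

Decompose io/1: pair(arrow(T1, unit), arrow(T3, E)) =?= pair(arrow(unit, unit), T2).
Decompose pair/2: arrow(T1, unit) =?= arrow(unit, unit),  arrow(T3, E) =?= T2.
Decompose arrow/2: T1 =?= unit,  unit =?= unit.
Bind T1 := unit; substituting into the one remaining equation that mentions T1 gives: option(arrow(pair(option(pair(A, int)), U), pair(bool, arrow(unit, option(bool))))) =?= option(arrow(pair(C, unit), pair(bool, B))).
Delete trivial equation unit =?= unit.
Bind T2 := arrow(T3, E); no other remaining equation mentions T2.
Decompose pair/2: option(option(io(A))) =?= option(option(io(option(B)))),  io(arrow(pair(arrow(int, E), unit), pair(bool, unit))) =?= io(arrow(T3, E)).
Decompose option/1: option(io(A)) =?= option(io(option(B))).
Decompose option/1: io(A) =?= io(option(B)).
Decompose io/1: A =?= option(B).
Bind A := option(B); substituting into the one remaining equation that mentions A gives: option(arrow(pair(option(pair(option(B), int)), U), pair(bool, arrow(unit, option(bool))))) =?= option(arrow(pair(C, unit), pair(bool, B))).
Decompose io/1: arrow(pair(arrow(int, E), unit), pair(bool, unit)) =?= arrow(T3, E).
Decompose arrow/2: pair(arrow(int, E), unit) =?= T3,  pair(bool, unit) =?= E.
Bind T3 := pair(arrow(int, E), unit); no other remaining equation mentions T3. Substituting into the earlier binding gives T2 := arrow(pair(arrow(int, E), unit), E).
Bind E := pair(bool, unit); no other remaining equation mentions E. Substituting into the earlier bindings gives T2 := arrow(pair(arrow(int, pair(bool, unit)), unit), pair(bool, unit)), T3 := pair(arrow(int, pair(bool, unit)), unit).
Decompose option/1: arrow(pair(option(pair(option(B), int)), U), pair(bool, arrow(unit, option(bool)))) =?= arrow(pair(C, unit), pair(bool, B)).
Decompose arrow/2: pair(option(pair(option(B), int)), U) =?= pair(C, unit),  pair(bool, arrow(unit, option(bool))) =?= pair(bool, B).
Decompose pair/2: option(pair(option(B), int)) =?= C,  U =?= unit.
Bind C := option(pair(option(B), int)); no other remaining equation mentions C.
Bind U := unit; no other remaining equation mentions U.
Decompose pair/2: bool =?= bool,  arrow(unit, option(bool)) =?= B.
Delete trivial equation bool =?= bool.
Bind B := arrow(unit, option(bool)). Substituting into the earlier bindings gives A := option(arrow(unit, option(bool))), C := option(pair(option(arrow(unit, option(bool))), int)).
MGU = { T1 := unit, T2 := arrow(pair(arrow(int, pair(bool, unit)), unit), pair(bool, unit)), A := option(arrow(unit, option(bool))), T3 := pair(arrow(int, pair(bool, unit)), unit), E := pair(bool, unit), C := option(pair(option(arrow(unit, option(bool))), int)), U := unit, B := arrow(unit, option(bool)) }, so A := option(arrow(unit, option(bool))).

option(arrow(unit, option(bool)))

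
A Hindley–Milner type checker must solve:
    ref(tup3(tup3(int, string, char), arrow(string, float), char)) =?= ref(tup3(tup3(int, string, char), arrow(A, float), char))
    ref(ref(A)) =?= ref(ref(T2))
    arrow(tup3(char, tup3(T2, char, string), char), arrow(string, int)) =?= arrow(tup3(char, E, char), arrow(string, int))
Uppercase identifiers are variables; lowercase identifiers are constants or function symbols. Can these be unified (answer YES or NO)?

Decompose ref/1: tup3(tup3(int, string, char), arrow(string, float), char) =?= tup3(tup3(int, string, char), arrow(A, float), char).
Decompose tup3/3: tup3(int, string, char) =?= tup3(int, string, char),  arrow(string, float) =?= arrow(A, float),  char =?= char.
Delete trivial equation tup3(int, string, char) =?= tup3(int, string, char).
Decompose arrow/2: string =?= A,  float =?= float.
Bind A := string; substituting into the one remaining equation that mentions A gives: ref(ref(string)) =?= ref(ref(T2)).
Delete trivial equation float =?= float.
Delete trivial equation char =?= char.
Decompose ref/1: ref(string) =?= ref(T2).
Decompose ref/1: string =?= T2.
Bind T2 := string; substituting into the remaining equation gives: arrow(tup3(char, tup3(string, char, string), char), arrow(string, int)) =?= arrow(tup3(char, E, char), arrow(string, int)).
Decompose arrow/2: tup3(char, tup3(string, char, string), char) =?= tup3(char, E, char),  arrow(string, int) =?= arrow(string, int).
Decompose tup3/3: char =?= char,  tup3(string, char, string) =?= E,  char =?= char.
Delete trivial equation char =?= char.
Bind E := tup3(string, char, string); no other remaining equation mentions E.
Delete trivial equation char =?= char.
Delete trivial equation arrow(string, int) =?= arrow(string, int).
No equations remain and no clash or occurs-check failure arose, so a unifier exists.

YES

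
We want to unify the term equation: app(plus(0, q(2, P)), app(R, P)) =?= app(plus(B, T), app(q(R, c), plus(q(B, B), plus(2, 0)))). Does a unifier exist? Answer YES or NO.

Decompose app/2: plus(0, q(2, P)) =?= plus(B, T),  app(R, P) =?= app(q(R, c), plus(q(B, B), plus(2, 0))).
Decompose plus/2: 0 =?= B,  q(2, P) =?= T.
Bind B := 0; substituting into the one remaining equation that mentions B gives: app(R, P) =?= app(q(R, c), plus(q(0, 0), plus(2, 0))).
Bind T := q(2, P); no other remaining equation mentions T.
Decompose app/2: R =?= q(R, c),  P =?= plus(q(0, 0), plus(2, 0)).
Occurs check fails: R occurs in q(R, c); the equation R =?= q(R, c) has no finite solution.

NO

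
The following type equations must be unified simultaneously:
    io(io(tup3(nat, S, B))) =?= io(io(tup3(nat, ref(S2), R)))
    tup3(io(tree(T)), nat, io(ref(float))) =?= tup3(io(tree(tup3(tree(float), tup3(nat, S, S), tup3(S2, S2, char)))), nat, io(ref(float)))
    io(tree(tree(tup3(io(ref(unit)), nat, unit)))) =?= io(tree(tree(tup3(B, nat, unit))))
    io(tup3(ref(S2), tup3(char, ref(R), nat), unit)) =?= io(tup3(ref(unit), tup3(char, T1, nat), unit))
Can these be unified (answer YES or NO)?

YES

Decompose io/1: io(tup3(nat, S, B)) =?= io(tup3(nat, ref(S2), R)).
Decompose io/1: tup3(nat, S, B) =?= tup3(nat, ref(S2), R).
Decompose tup3/3: nat =?= nat,  S =?= ref(S2),  B =?= R.
Delete trivial equation nat =?= nat.
Bind S := ref(S2); substituting into the one remaining equation that mentions S gives: tup3(io(tree(T)), nat, io(ref(float))) =?= tup3(io(tree(tup3(tree(float), tup3(nat, ref(S2), ref(S2)), tup3(S2, S2, char)))), nat, io(ref(float))).
Bind B := R; substituting into the one remaining equation that mentions B gives: io(tree(tree(tup3(io(ref(unit)), nat, unit)))) =?= io(tree(tree(tup3(R, nat, unit)))).
Decompose tup3/3: io(tree(T)) =?= io(tree(tup3(tree(float), tup3(nat, ref(S2), ref(S2)), tup3(S2, S2, char)))),  nat =?= nat,  io(ref(float)) =?= io(ref(float)).
Decompose io/1: tree(T) =?= tree(tup3(tree(float), tup3(nat, ref(S2), ref(S2)), tup3(S2, S2, char))).
Decompose tree/1: T =?= tup3(tree(float), tup3(nat, ref(S2), ref(S2)), tup3(S2, S2, char)).
Bind T := tup3(tree(float), tup3(nat, ref(S2), ref(S2)), tup3(S2, S2, char)); no other remaining equation mentions T.
Delete trivial equation nat =?= nat.
Delete trivial equation io(ref(float)) =?= io(ref(float)).
Decompose io/1: tree(tree(tup3(io(ref(unit)), nat, unit))) =?= tree(tree(tup3(R, nat, unit))).
Decompose tree/1: tree(tup3(io(ref(unit)), nat, unit)) =?= tree(tup3(R, nat, unit)).
Decompose tree/1: tup3(io(ref(unit)), nat, unit) =?= tup3(R, nat, unit).
Decompose tup3/3: io(ref(unit)) =?= R,  nat =?= nat,  unit =?= unit.
Bind R := io(ref(unit)); substituting into the one remaining equation that mentions R gives: io(tup3(ref(S2), tup3(char, ref(io(ref(unit))), nat), unit)) =?= io(tup3(ref(unit), tup3(char, T1, nat), unit)). Substituting into the earlier binding gives B := io(ref(unit)).
Delete trivial equation nat =?= nat.
Delete trivial equation unit =?= unit.
Decompose io/1: tup3(ref(S2), tup3(char, ref(io(ref(unit))), nat), unit) =?= tup3(ref(unit), tup3(char, T1, nat), unit).
Decompose tup3/3: ref(S2) =?= ref(unit),  tup3(char, ref(io(ref(unit))), nat) =?= tup3(char, T1, nat),  unit =?= unit.
Decompose ref/1: S2 =?= unit.
Bind S2 := unit; no other remaining equation mentions S2. Substituting into the earlier bindings gives S := ref(unit), T := tup3(tree(float), tup3(nat, ref(unit), ref(unit)), tup3(unit, unit, char)).
Decompose tup3/3: char =?= char,  ref(io(ref(unit))) =?= T1,  nat =?= nat.
Delete trivial equation char =?= char.
Bind T1 := ref(io(ref(unit))); no other remaining equation mentions T1.
Delete trivial equation nat =?= nat.
Delete trivial equation unit =?= unit.
No equations remain and no clash or occurs-check failure arose, so a unifier exists.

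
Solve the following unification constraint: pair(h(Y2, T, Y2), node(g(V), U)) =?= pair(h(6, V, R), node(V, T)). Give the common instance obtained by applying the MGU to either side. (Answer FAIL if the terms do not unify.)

FAIL

Decompose pair/2: h(Y2, T, Y2) =?= h(6, V, R),  node(g(V), U) =?= node(V, T).
Decompose h/3: Y2 =?= 6,  T =?= V,  Y2 =?= R.
Bind Y2 := 6; substituting into the one remaining equation that mentions Y2 gives: 6 =?= R.
Bind T := V; substituting into the one remaining equation that mentions T gives: node(g(V), U) =?= node(V, V).
Bind R := 6; no other remaining equation mentions R.
Decompose node/2: g(V) =?= V,  U =?= V.
Occurs check fails: V occurs in g(V); the equation V =?= g(V) has no finite solution.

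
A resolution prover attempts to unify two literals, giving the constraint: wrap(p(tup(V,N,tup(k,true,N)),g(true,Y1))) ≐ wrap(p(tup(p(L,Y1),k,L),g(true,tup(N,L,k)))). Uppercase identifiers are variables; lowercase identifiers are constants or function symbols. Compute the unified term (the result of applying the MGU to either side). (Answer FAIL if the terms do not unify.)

wrap(p(tup(p(tup(k,true,k),tup(k,tup(k,true,k),k)),k,tup(k,true,k)),g(true,tup(k,tup(k,true,k),k))))

Decompose wrap/1: p(tup(V,N,tup(k,true,N)),g(true,Y1)) ≐ p(tup(p(L,Y1),k,L),g(true,tup(N,L,k))).
Decompose p/2: tup(V,N,tup(k,true,N)) ≐ tup(p(L,Y1),k,L),  g(true,Y1) ≐ g(true,tup(N,L,k)).
Decompose tup/3: V ≐ p(L,Y1),  N ≐ k,  tup(k,true,N) ≐ L.
Bind V := p(L,Y1); no other remaining equation mentions V.
Bind N := k; substituting into the remaining equations gives: tup(k,true,k) ≐ L,  g(true,Y1) ≐ g(true,tup(k,L,k)).
Bind L := tup(k,true,k); substituting into the remaining equation gives: g(true,Y1) ≐ g(true,tup(k,tup(k,true,k),k)). Substituting into the earlier binding gives V := p(tup(k,true,k),Y1).
Decompose g/2: true ≐ true,  Y1 ≐ tup(k,tup(k,true,k),k).
Delete trivial equation true ≐ true.
Bind Y1 := tup(k,tup(k,true,k),k). Substituting into the earlier binding gives V := p(tup(k,true,k),tup(k,tup(k,true,k),k)).
Applying the MGU to either side gives wrap(p(tup(p(tup(k,true,k),tup(k,tup(k,true,k),k)),k,tup(k,true,k)),g(true,tup(k,tup(k,true,k),k)))).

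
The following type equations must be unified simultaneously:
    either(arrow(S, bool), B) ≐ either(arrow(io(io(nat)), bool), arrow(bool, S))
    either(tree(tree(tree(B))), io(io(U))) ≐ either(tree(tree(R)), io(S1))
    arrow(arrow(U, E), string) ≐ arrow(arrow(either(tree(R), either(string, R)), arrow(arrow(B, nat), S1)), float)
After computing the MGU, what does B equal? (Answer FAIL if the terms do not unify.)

Decompose either/2: arrow(S, bool) ≐ arrow(io(io(nat)), bool),  B ≐ arrow(bool, S).
Decompose arrow/2: S ≐ io(io(nat)),  bool ≐ bool.
Bind S := io(io(nat)); substituting into the one remaining equation that mentions S gives: B ≐ arrow(bool, io(io(nat))).
Delete trivial equation bool ≐ bool.
Bind B := arrow(bool, io(io(nat))); substituting into the remaining equations gives: either(tree(tree(tree(arrow(bool, io(io(nat)))))), io(io(U))) ≐ either(tree(tree(R)), io(S1)),  arrow(arrow(U, E), string) ≐ arrow(arrow(either(tree(R), either(string, R)), arrow(arrow(arrow(bool, io(io(nat))), nat), S1)), float).
Decompose either/2: tree(tree(tree(arrow(bool, io(io(nat)))))) ≐ tree(tree(R)),  io(io(U)) ≐ io(S1).
Decompose tree/1: tree(tree(arrow(bool, io(io(nat))))) ≐ tree(R).
Decompose tree/1: tree(arrow(bool, io(io(nat)))) ≐ R.
Bind R := tree(arrow(bool, io(io(nat)))); substituting into the one remaining equation that mentions R gives: arrow(arrow(U, E), string) ≐ arrow(arrow(either(tree(tree(arrow(bool, io(io(nat))))), either(string, tree(arrow(bool, io(io(nat)))))), arrow(arrow(arrow(bool, io(io(nat))), nat), S1)), float).
Decompose io/1: io(U) ≐ S1.
Bind S1 := io(U); substituting into the remaining equation gives: arrow(arrow(U, E), string) ≐ arrow(arrow(either(tree(tree(arrow(bool, io(io(nat))))), either(string, tree(arrow(bool, io(io(nat)))))), arrow(arrow(arrow(bool, io(io(nat))), nat), io(U))), float).
Decompose arrow/2: arrow(U, E) ≐ arrow(either(tree(tree(arrow(bool, io(io(nat))))), either(string, tree(arrow(bool, io(io(nat)))))), arrow(arrow(arrow(bool, io(io(nat))), nat), io(U))),  string ≐ float.
Decompose arrow/2: U ≐ either(tree(tree(arrow(bool, io(io(nat))))), either(string, tree(arrow(bool, io(io(nat)))))),  E ≐ arrow(arrow(arrow(bool, io(io(nat))), nat), io(U)).
Bind U := either(tree(tree(arrow(bool, io(io(nat))))), either(string, tree(arrow(bool, io(io(nat)))))); substituting into the one remaining equation that mentions U gives: E ≐ arrow(arrow(arrow(bool, io(io(nat))), nat), io(either(tree(tree(arrow(bool, io(io(nat))))), either(string, tree(arrow(bool, io(io(nat)))))))). Substituting into the earlier binding gives S1 := io(either(tree(tree(arrow(bool, io(io(nat))))), either(string, tree(arrow(bool, io(io(nat))))))).
Bind E := arrow(arrow(arrow(bool, io(io(nat))), nat), io(either(tree(tree(arrow(bool, io(io(nat))))), either(string, tree(arrow(bool, io(io(nat)))))))); no other remaining equation mentions E.
Clash: constants string and float differ; no unifier exists.

FAIL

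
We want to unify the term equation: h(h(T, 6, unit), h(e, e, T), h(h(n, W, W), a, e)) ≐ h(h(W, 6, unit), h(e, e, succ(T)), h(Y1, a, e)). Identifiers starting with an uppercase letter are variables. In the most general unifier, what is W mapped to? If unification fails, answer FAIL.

FAIL

Decompose h/3: h(T, 6, unit) ≐ h(W, 6, unit),  h(e, e, T) ≐ h(e, e, succ(T)),  h(h(n, W, W), a, e) ≐ h(Y1, a, e).
Decompose h/3: T ≐ W,  6 ≐ 6,  unit ≐ unit.
Bind T := W; substituting into the one remaining equation that mentions T gives: h(e, e, W) ≐ h(e, e, succ(W)).
Delete trivial equation 6 ≐ 6.
Delete trivial equation unit ≐ unit.
Decompose h/3: e ≐ e,  e ≐ e,  W ≐ succ(W).
Delete trivial equation e ≐ e.
Delete trivial equation e ≐ e.
Occurs check fails: W occurs in succ(W); the equation W ≐ succ(W) has no finite solution.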